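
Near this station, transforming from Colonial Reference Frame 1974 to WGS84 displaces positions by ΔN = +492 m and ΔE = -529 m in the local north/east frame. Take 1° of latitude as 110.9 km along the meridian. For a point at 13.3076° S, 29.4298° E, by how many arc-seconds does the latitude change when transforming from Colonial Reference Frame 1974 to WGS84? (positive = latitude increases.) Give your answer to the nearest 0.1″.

Δφ = 16.0″

1° of latitude = 110.9 km, so Δφ = 492.0 / 110900 = 0.0044364° = 15.971″.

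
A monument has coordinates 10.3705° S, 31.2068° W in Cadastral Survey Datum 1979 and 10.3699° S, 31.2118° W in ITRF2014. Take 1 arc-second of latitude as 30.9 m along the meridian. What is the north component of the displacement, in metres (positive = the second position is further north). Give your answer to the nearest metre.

Δφ = -10.3699° − -10.3705° = +0.0006°; Δλ = -31.2118° − -31.2068° = -0.0050°.
1° of latitude = 3600 × 30.90 = 111240 m.
ΔN = Δφ × 111240 = 66.7 m; ΔE = Δλ × 111240 × cos(-10.3705°) = -0.0050 × 111240 × 0.983664 = -547.1 m.

ΔN = 67 m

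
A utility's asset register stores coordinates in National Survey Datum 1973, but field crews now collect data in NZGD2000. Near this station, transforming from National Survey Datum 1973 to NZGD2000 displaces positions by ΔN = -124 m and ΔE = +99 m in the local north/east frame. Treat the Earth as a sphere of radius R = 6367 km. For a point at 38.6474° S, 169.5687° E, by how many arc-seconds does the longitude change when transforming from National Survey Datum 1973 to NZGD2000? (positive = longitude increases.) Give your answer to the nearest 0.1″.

Δλ = 4.1″

At latitude -38.6474°, cos φ = 0.781004.
One radian of longitude at latitude φ spans R cos φ, so Δλ = ΔE / (R cos φ) = 99.0 / (6367000 × 0.781004) = 1.9909e-05 rad = 4.107″.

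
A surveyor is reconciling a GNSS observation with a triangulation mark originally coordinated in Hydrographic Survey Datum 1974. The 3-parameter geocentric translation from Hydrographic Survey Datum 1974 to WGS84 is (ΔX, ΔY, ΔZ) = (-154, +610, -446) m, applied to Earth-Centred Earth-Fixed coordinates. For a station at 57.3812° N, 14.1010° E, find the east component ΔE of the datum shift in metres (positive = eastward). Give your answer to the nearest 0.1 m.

ΔE = 629.1 m

At φ = 57.3812°, λ = 14.1010°: sin φ = 0.842276, cos φ = 0.539047, sin λ = 0.243632, cos λ = 0.969868.
ΔE = −sin λ·ΔX + cos λ·ΔY = −(0.243632)·(-154) + (0.969868)·(610) = 629.14 m.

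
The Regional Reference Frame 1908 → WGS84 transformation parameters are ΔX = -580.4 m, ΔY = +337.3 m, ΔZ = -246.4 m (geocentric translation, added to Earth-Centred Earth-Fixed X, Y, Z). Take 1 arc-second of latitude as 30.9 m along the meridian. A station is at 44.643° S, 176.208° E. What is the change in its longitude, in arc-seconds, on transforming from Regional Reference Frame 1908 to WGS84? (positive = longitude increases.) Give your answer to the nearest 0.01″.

Δλ = -13.56″

sin φ = -0.702687, cos φ = 0.711499, sin λ = 0.066135, cos λ = -0.997811.
East component: ΔE = −sin λ·ΔX + cos λ·ΔY = −(0.066135)(-580.4) + (-0.997811)(337.3) = -298.18 m.
1° of latitude spans 3600 × 30.90 = 111240 m; at latitude φ, 1° of longitude spans that × cos φ = 79147.1 m, so Δλ = -298.18 / 79147.1 × 3600 = -13.563″.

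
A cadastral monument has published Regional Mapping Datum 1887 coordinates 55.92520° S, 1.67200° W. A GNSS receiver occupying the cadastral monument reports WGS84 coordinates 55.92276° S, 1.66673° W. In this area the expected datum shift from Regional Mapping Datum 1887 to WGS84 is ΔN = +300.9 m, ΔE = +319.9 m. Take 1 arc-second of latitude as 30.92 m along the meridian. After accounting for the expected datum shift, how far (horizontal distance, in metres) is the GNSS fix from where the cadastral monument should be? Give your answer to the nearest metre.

31 m

Observed coordinate differences: Δφ = +0.00244°, Δλ = +0.00527°.
Converting to metres (1° lat = 111312 m, cos φ = 0.560275): observed ΔN = 271.6 m, observed ΔE = 328.7 m.
Subtracting the expected shift leaves a residual of 271.6 − (300.9) = -29.3 m north and 328.7 − (319.9) = 8.8 m east.
Residual distance = √((-29.3)² + 8.8²) = 30.6 m.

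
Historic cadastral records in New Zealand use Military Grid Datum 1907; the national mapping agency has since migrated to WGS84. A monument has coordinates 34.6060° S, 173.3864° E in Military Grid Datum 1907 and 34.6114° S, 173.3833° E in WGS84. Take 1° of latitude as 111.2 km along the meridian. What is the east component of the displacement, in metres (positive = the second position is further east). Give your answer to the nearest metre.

Δφ = -34.6114° − -34.6060° = -0.0054°; Δλ = 173.3833° − 173.3864° = -0.0031°.
ΔN = Δφ × 111200 = -600.5 m; ΔE = Δλ × 111200 × cos(-34.6060°) = -0.0031 × 111200 × 0.823077 = -283.7 m.

ΔE = -284 m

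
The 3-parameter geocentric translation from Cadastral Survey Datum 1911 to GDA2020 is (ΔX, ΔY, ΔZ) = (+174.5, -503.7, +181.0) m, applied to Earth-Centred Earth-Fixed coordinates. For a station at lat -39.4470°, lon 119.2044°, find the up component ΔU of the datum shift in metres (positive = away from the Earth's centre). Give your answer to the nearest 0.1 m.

ΔU = -520.3 m

The local up (radial) axis is (cos φ cos λ, cos φ sin λ, sin φ), giving ΔU = -65.749 − 339.520 − 115.001 = -520.27 m.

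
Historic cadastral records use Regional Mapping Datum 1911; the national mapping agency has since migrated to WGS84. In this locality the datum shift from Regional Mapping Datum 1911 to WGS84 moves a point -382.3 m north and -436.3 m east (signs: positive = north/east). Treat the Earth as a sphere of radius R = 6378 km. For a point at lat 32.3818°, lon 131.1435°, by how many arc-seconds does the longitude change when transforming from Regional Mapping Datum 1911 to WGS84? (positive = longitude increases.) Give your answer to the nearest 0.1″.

Δλ = -16.7″

At latitude 32.3818°, cos φ = 0.844498.
One radian of longitude at latitude φ spans R cos φ, so Δλ = ΔE / (R cos φ) = -436.3 / (6378000 × 0.844498) = -8.1003e-05 rad = -16.708″.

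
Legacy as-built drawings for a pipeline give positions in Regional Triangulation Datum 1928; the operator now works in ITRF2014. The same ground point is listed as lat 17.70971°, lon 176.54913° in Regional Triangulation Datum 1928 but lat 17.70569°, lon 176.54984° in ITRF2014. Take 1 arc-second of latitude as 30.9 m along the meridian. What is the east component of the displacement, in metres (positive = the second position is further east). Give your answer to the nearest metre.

Δφ = 17.70569° − 17.70971° = -0.00402°; Δλ = 176.54984° − 176.54913° = +0.00071°.
1° of latitude = 3600 × 30.90 = 111240 m.
ΔN = Δφ × 111240 = -447.2 m; ΔE = Δλ × 111240 × cos(17.70971°) = +0.00071 × 111240 × 0.952610 = 75.2 m.

ΔE = 75 m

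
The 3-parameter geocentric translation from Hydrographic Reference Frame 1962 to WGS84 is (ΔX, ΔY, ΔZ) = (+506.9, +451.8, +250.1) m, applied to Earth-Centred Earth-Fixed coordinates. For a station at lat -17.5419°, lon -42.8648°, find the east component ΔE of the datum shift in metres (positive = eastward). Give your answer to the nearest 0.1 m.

ΔE = 676.0 m

At φ = -17.5419°, λ = -42.8648°: sin φ = -0.301403, cos φ = 0.953497, sin λ = -0.680271, cos λ = 0.732961.
ΔE = −sin λ·ΔX + cos λ·ΔY = −(-0.680271)·(506.9) + (0.732961)·(451.8) = 675.98 m.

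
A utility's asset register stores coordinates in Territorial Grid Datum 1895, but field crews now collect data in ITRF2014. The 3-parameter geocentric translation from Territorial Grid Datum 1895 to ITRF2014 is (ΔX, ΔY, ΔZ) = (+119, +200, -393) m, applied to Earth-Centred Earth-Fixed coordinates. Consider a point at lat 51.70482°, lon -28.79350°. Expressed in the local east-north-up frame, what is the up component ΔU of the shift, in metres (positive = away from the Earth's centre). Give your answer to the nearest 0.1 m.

ΔU = -303.5 m

The local up (radial) axis is (cos φ cos λ, cos φ sin λ, sin φ), giving ΔU = 64.628 − 59.697 − 308.438 = -303.51 m.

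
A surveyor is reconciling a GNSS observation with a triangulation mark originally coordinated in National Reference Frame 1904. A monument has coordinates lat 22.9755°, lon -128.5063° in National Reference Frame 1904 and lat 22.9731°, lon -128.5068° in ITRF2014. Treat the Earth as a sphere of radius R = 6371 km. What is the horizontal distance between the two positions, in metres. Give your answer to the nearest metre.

Δφ = 22.9731° − 22.9755° = -0.0024°; Δλ = -128.5068° − -128.5063° = -0.0005°.
1° along a meridian = πR/180 = 111195 m.
ΔN = Δφ × 111195 = -266.9 m; ΔE = Δλ × 111195 × cos(22.9755°) = -0.0005 × 111195 × 0.920672 = -51.2 m.
Distance = √(ΔE² + ΔN²) = √((-51.2)² + (-266.9)²) = 271.7 m.

272 m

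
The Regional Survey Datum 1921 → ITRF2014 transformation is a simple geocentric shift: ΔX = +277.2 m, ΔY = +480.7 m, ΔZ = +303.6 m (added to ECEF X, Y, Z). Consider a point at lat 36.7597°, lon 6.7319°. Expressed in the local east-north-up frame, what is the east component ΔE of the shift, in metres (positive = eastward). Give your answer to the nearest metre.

ΔE = 445 m

The local east axis at (φ, λ) is (−sin λ, cos λ, 0), so ΔE = −sin(6.7319°)·277.2 + cos(6.7319°)·480.7 = 444.89 m.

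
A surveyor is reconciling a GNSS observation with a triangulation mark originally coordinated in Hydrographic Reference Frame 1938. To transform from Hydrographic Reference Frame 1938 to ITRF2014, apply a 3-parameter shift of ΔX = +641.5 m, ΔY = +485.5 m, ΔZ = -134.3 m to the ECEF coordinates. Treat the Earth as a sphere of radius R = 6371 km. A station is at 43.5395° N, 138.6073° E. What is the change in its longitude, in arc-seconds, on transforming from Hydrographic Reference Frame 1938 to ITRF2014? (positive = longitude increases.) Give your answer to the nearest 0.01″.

Δλ = -35.21″

sin φ = 0.688854, cos φ = 0.724900, sin λ = 0.661216, cos λ = -0.750195.
East component: ΔE = −sin λ·ΔX + cos λ·ΔY = −(0.661216)(641.5) + (-0.750195)(485.5) = -788.39 m.
1° of latitude spans πR/180 = 111195 m; at latitude φ, 1° of longitude spans that × cos φ = 80605.2 m, so Δλ = -788.39 / 80605.2 × 3600 = -35.211″.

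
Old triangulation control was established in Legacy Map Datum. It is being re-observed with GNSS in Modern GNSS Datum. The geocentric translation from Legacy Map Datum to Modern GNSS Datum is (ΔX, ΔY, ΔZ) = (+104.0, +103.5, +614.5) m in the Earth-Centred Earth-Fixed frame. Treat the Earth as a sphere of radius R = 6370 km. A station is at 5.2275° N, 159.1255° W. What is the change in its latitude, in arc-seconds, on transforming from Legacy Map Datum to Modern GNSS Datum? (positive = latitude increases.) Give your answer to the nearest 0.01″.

sin φ = 0.091111, cos φ = 0.995841, sin λ = -0.356322, cos λ = -0.934363.
North component: ΔN = −sin φ cos λ·ΔX − sin φ sin λ·ΔY + cos φ·ΔZ = −(0.091111)(-0.934363)(104.0) − (0.091111)(-0.356322)(103.5) + (0.995841)(614.5) = 624.16 m.
1° of latitude spans πR/180 = 111177 m, so Δφ = 624.16 / 111177 × 3600 = 20.211″.

Δφ = 20.21″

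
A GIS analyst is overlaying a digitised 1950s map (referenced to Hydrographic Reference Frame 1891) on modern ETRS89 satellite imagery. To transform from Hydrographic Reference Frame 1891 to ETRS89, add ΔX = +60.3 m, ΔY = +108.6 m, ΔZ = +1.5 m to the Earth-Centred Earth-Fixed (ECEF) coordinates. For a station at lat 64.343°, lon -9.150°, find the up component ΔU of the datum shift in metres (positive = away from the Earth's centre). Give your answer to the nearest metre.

At φ = 64.343°, λ = -9.150°: sin φ = 0.901402, cos φ = 0.432983, sin λ = -0.159020, cos λ = 0.987275.
ΔU = cos φ cos λ·ΔX + cos φ sin λ·ΔY + sin φ·ΔZ = (0.432983)(0.987275)(60.3) + (0.432983)(-0.159020)(108.6) + (0.901402)(1.5) = 19.65 m.

ΔU = 20 m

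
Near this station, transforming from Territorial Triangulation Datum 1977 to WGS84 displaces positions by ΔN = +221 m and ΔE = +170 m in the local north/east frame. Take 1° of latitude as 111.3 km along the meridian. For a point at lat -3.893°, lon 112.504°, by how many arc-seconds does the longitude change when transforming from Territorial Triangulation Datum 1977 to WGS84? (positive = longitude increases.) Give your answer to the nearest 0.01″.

Δλ = 5.51″

At latitude -3.893°, cos φ = 0.997693.
1° of longitude at this latitude = 111.3 × cos φ = 111.04 km, so Δλ = 170.0 / 111043.2 = 0.0015309° = 5.511″.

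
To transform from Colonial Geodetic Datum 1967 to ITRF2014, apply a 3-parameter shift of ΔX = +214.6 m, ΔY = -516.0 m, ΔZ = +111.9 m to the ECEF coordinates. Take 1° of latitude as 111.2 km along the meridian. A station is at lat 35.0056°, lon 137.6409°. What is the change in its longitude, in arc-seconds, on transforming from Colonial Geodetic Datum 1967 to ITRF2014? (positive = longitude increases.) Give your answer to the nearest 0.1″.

sin φ = 0.573656, cos φ = 0.819096, sin λ = 0.673775, cos λ = -0.738936.
East component: ΔE = −sin λ·ΔX + cos λ·ΔY = −(0.673775)(214.6) + (-0.738936)(-516.0) = 236.70 m.
1° of latitude spans 111200 m; at latitude φ, 1° of longitude spans that × cos φ = 91083.5 m, so Δλ = 236.70 / 91083.5 × 3600 = 9.355″.

Δλ = 9.4″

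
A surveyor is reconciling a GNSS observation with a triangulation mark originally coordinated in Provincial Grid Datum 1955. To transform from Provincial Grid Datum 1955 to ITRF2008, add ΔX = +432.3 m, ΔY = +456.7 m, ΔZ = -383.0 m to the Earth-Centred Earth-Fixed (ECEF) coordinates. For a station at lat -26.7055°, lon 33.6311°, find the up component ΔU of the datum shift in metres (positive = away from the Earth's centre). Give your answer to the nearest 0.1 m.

The local up (radial) axis is (cos φ cos λ, cos φ sin λ, sin φ), giving ΔU = 321.546 + 225.959 + 172.122 = 719.63 m.

ΔU = 719.6 m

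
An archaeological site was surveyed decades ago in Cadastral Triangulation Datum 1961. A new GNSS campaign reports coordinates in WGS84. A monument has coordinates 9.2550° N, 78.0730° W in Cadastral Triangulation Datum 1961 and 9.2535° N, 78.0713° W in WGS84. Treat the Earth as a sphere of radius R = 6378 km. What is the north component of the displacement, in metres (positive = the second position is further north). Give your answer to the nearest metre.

Δφ = 9.2535° − 9.2550° = -0.0015°; Δλ = -78.0713° − -78.0730° = +0.0017°.
1° along a meridian = πR/180 = 111317 m.
ΔN = Δφ × 111317 = -167.0 m; ΔE = Δλ × 111317 × cos(9.2550°) = +0.0017 × 111317 × 0.986982 = 186.8 m.

ΔN = -167 m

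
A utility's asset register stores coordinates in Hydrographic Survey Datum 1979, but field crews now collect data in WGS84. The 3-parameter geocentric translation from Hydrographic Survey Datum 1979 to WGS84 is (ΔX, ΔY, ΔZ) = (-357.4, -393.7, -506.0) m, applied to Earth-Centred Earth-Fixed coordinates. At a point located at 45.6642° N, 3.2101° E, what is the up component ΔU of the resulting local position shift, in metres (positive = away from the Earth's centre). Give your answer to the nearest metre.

The local up (radial) axis is (cos φ cos λ, cos φ sin λ, sin φ), giving ΔU = -249.381 − 15.407 − 361.920 = -626.71 m.

ΔU = -627 m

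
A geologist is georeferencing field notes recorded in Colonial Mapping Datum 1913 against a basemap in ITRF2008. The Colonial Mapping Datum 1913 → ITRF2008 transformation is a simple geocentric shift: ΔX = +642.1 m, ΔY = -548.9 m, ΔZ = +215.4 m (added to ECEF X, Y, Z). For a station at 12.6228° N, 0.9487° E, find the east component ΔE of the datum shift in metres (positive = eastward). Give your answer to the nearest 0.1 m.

ΔE = -559.5 m

The local east axis at (φ, λ) is (−sin λ, cos λ, 0), so ΔE = −sin(0.9487°)·642.1 + cos(0.9487°)·(-548.9) = -559.46 m.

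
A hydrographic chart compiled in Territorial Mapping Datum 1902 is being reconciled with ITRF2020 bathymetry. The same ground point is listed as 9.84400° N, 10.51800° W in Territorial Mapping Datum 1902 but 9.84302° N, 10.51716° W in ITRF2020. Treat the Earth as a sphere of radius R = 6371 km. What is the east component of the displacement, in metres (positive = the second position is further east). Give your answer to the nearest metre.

Δφ = 9.84302° − 9.84400° = -0.00098°; Δλ = -10.51716° − -10.51800° = +0.00084°.
1° along a meridian = πR/180 = 111195 m.
ΔN = Δφ × 111195 = -109.0 m; ΔE = Δλ × 111195 × cos(9.84400°) = +0.00084 × 111195 × 0.985277 = 92.0 m.

ΔE = 92 m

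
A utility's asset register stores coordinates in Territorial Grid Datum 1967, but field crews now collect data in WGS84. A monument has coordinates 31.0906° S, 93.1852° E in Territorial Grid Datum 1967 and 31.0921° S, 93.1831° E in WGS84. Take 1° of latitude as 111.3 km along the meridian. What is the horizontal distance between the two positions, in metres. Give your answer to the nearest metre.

261 m

Δφ = -31.0921° − -31.0906° = -0.0015°; Δλ = 93.1831° − 93.1852° = -0.0021°.
ΔN = Δφ × 111300 = -167.0 m; ΔE = Δλ × 111300 × cos(-31.0906°) = -0.0021 × 111300 × 0.856352 = -200.2 m.
Distance = √(ΔE² + ΔN²) = √((-200.2)² + (-167.0)²) = 260.6 m.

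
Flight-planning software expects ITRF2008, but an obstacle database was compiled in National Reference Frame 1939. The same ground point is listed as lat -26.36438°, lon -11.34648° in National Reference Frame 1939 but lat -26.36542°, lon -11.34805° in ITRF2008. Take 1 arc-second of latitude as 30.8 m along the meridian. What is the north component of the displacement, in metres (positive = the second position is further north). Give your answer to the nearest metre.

ΔN = -115 m

Δφ = -26.36542° − -26.36438° = -0.00104°; Δλ = -11.34805° − -11.34648° = -0.00157°.
1° of latitude = 3600 × 30.80 = 110880 m.
ΔN = Δφ × 110880 = -115.3 m; ΔE = Δλ × 110880 × cos(-26.36438°) = -0.00157 × 110880 × 0.895988 = -156.0 m.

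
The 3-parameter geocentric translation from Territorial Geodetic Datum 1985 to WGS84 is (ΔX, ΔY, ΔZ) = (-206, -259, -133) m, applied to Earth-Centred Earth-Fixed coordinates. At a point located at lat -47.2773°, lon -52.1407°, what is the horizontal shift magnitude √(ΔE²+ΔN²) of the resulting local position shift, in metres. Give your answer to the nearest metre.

The local east axis at (φ, λ) is (−sin λ, cos λ, 0), so ΔE = −sin(-52.1407°)·(-206) + cos(-52.1407°)·(-259) = -321.60 m.
The local north axis is (−sin φ cos λ, −sin φ sin λ, cos φ), giving ΔN = -92.879 + 150.225 − 90.234 = -32.89 m.
Horizontal magnitude = √(ΔE² + ΔN²) = √((-321.60)² + (-32.89)²) = 323.27 m.

323 m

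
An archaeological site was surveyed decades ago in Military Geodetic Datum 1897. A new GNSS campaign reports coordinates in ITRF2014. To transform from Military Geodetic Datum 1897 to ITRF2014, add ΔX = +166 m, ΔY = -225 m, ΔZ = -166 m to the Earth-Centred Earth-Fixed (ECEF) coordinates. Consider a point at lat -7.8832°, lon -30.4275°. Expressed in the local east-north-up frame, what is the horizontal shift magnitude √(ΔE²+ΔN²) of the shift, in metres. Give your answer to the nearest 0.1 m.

169.6 m

At φ = -7.8832°, λ = -30.4275°: sin φ = -0.137154, cos φ = 0.990550, sin λ = -0.506448, cos λ = 0.862271.
ΔE = −sin λ·ΔX + cos λ·ΔY = −(-0.506448)·(166) + (0.862271)·(-225) = -109.94 m.
ΔN = −sin φ cos λ·ΔX − sin φ sin λ·ΔY + cos φ·ΔZ = −(-0.137154)(0.862271)(166) − (-0.137154)(-0.506448)(-225) + (0.990550)(-166) = -129.17 m.
Horizontal magnitude = √(ΔE² + ΔN²) = √((-109.94)² + (-129.17)²) = 169.62 m.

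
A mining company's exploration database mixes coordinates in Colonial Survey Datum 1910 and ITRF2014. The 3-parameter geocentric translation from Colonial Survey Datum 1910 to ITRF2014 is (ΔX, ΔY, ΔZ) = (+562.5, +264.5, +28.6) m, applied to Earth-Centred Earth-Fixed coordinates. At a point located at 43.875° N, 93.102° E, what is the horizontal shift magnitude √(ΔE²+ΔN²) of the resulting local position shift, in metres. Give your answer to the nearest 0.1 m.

The local east axis at (φ, λ) is (−sin λ, cos λ, 0), so ΔE = −sin(93.102°)·562.5 + cos(93.102°)·264.5 = -575.99 m.
The local north axis is (−sin φ cos λ, −sin φ sin λ, cos φ), giving ΔN = 21.097 − 183.053 + 20.616 = -141.34 m.
Horizontal magnitude = √(ΔE² + ΔN²) = √((-575.99)² + (-141.34)²) = 593.08 m.

593.1 m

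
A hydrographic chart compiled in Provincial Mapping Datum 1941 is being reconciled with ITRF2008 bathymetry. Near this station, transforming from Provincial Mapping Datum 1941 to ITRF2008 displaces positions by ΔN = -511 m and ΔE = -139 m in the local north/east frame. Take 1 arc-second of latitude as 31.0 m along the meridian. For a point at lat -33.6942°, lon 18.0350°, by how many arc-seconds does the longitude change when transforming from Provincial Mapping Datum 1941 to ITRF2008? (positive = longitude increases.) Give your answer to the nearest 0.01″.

At latitude -33.6942°, cos φ = 0.832010.
1″ of longitude at this latitude = 31.00 × cos φ = 25.7923 m, so Δλ = -139.0 / 25.7923 = -5.389″.

Δλ = -5.39″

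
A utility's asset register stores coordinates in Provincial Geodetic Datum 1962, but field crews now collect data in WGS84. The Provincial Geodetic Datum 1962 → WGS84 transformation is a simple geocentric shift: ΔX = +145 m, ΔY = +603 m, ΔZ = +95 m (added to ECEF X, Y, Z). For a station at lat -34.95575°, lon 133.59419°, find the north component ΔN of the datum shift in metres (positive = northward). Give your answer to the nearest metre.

ΔN = 271 m

The local north axis is (−sin φ cos λ, −sin φ sin λ, cos φ), giving ΔN = -57.285 + 250.215 + 77.862 = 270.79 m.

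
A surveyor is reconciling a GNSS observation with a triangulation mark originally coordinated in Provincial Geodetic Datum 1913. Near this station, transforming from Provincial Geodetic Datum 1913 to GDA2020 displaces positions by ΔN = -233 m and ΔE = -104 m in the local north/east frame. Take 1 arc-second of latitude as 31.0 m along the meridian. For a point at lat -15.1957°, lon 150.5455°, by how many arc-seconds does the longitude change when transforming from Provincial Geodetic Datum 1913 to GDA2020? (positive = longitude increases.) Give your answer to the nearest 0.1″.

Δλ = -3.5″

At latitude -15.1957°, cos φ = 0.965036.
1″ of longitude at this latitude = 31.00 × cos φ = 29.9161 m, so Δλ = -104.0 / 29.9161 = -3.476″.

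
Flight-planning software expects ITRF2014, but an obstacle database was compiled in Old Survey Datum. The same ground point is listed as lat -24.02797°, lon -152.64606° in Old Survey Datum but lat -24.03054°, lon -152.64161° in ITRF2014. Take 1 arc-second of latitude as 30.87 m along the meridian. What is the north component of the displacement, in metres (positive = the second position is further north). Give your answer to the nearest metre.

ΔN = -286 m

Δφ = -24.03054° − -24.02797° = -0.00257°; Δλ = -152.64161° − -152.64606° = +0.00445°.
1° of latitude = 3600 × 30.87 = 111132 m.
ΔN = Δφ × 111132 = -285.6 m; ΔE = Δλ × 111132 × cos(-24.02797°) = +0.00445 × 111132 × 0.913347 = 451.7 m.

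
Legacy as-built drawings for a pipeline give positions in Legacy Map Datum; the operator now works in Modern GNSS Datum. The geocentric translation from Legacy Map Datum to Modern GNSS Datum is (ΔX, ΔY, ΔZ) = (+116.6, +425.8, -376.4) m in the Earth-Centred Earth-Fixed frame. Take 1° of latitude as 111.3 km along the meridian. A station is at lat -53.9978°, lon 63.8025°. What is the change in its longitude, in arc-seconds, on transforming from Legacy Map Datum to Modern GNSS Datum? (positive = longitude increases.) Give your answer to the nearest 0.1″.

sin φ = -0.808994, cos φ = 0.587816, sin λ = 0.897278, cos λ = 0.441467.
East component: ΔE = −sin λ·ΔX + cos λ·ΔY = −(0.897278)(116.6) + (0.441467)(425.8) = 83.35 m.
1° of latitude spans 111300 m; at latitude φ, 1° of longitude spans that × cos φ = 65424.0 m, so Δλ = 83.35 / 65424.0 × 3600 = 4.587″.

Δλ = 4.6″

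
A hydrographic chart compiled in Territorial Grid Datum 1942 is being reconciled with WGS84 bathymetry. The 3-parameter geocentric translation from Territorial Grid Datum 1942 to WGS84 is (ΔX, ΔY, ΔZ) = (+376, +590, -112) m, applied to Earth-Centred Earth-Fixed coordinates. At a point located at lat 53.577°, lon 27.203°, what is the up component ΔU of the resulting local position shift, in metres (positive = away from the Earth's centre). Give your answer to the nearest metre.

ΔU = 269 m

At φ = 53.577°, λ = 27.203°: sin φ = 0.804656, cos φ = 0.593742, sin λ = 0.457144, cos λ = 0.889392.
ΔU = cos φ cos λ·ΔX + cos φ sin λ·ΔY + sin φ·ΔZ = (0.593742)(0.889392)(376) + (0.593742)(0.457144)(590) + (0.804656)(-112) = 268.57 m.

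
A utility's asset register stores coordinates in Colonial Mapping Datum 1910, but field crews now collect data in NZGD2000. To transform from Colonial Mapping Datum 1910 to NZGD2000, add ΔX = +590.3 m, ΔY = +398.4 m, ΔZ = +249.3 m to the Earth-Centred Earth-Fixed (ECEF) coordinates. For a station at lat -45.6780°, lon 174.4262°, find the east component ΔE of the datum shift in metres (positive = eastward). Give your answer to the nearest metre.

The local east axis at (φ, λ) is (−sin λ, cos λ, 0), so ΔE = −sin(174.4262°)·590.3 + cos(174.4262°)·398.4 = -453.85 m.

ΔE = -454 m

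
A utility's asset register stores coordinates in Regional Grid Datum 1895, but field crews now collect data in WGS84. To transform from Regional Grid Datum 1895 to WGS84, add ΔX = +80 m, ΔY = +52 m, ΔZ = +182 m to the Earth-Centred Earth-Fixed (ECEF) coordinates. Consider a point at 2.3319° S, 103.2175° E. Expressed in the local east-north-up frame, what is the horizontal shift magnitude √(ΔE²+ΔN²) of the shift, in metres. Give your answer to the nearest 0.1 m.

At φ = -2.3319°, λ = 103.2175°: sin φ = -0.040688, cos φ = 0.999172, sin λ = 0.973509, cos λ = -0.228648.
ΔE = −sin λ·ΔX + cos λ·ΔY = −(0.973509)·(80) + (-0.228648)·(52) = -89.77 m.
ΔN = −sin φ cos λ·ΔX − sin φ sin λ·ΔY + cos φ·ΔZ = −(-0.040688)(-0.228648)(80) − (-0.040688)(0.973509)(52) + (0.999172)(182) = 183.16 m.
Horizontal magnitude = √(ΔE² + ΔN²) = √((-89.77)² + 183.16²) = 203.98 m.

204.0 m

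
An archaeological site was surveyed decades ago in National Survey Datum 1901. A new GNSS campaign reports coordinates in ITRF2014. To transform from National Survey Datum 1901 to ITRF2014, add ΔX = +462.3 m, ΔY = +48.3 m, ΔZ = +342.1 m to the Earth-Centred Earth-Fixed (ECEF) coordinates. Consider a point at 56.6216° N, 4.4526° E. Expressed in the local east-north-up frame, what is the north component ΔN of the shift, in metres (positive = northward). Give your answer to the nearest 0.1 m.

ΔN = -199.8 m

At φ = 56.6216°, λ = 4.4526°: sin φ = 0.835055, cos φ = 0.550166, sin λ = 0.077634, cos λ = 0.996982.
ΔN = −sin φ cos λ·ΔX − sin φ sin λ·ΔY + cos φ·ΔZ = −(0.835055)(0.996982)(462.3) − (0.835055)(0.077634)(48.3) + (0.550166)(342.1) = -199.80 m.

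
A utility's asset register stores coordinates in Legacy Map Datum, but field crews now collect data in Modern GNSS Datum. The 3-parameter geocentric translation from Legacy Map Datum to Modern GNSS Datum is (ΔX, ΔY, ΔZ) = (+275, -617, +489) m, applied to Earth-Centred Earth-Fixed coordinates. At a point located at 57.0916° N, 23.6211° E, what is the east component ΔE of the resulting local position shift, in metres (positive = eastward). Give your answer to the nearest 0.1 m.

ΔE = -675.5 m

At φ = 57.0916°, λ = 23.6211°: sin φ = 0.839540, cos φ = 0.543298, sin λ = 0.400686, cos λ = 0.916215.
ΔE = −sin λ·ΔX + cos λ·ΔY = −(0.400686)·(275) + (0.916215)·(-617) = -675.49 m.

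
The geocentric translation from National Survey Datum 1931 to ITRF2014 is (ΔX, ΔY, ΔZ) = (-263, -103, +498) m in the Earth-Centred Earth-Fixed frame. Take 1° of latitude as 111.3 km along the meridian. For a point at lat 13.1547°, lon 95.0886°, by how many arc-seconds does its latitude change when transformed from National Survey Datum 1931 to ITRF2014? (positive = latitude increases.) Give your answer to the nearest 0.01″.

Δφ = 16.27″

sin φ = 0.227581, cos φ = 0.973759, sin λ = 0.996059, cos λ = -0.088696.
North component: ΔN = −sin φ cos λ·ΔX − sin φ sin λ·ΔY + cos φ·ΔZ = −(0.227581)(-0.088696)(-263) − (0.227581)(0.996059)(-103) + (0.973759)(498) = 502.97 m.
1° of latitude spans 111300 m, so Δφ = 502.97 / 111300 × 3600 = 16.269″.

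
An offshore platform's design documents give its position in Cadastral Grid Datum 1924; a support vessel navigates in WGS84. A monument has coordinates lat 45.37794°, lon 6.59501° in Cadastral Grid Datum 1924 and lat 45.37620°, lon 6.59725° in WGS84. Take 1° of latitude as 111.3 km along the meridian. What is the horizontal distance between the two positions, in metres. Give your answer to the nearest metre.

261 m

Δφ = 45.37620° − 45.37794° = -0.00174°; Δλ = 6.59725° − 6.59501° = +0.00224°.
ΔN = Δφ × 111300 = -193.7 m; ΔE = Δλ × 111300 × cos(45.37794°) = +0.00224 × 111300 × 0.702427 = 175.1 m.
Distance = √(ΔE² + ΔN²) = √(175.1² + (-193.7)²) = 261.1 m.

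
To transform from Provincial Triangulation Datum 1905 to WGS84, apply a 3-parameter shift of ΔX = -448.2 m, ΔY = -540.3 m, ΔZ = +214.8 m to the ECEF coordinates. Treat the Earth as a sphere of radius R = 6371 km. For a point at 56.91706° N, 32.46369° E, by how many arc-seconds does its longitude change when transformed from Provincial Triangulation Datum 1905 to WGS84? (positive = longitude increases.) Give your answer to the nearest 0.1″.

sin φ = 0.837881, cos φ = 0.545853, sin λ = 0.536765, cos λ = 0.843732.
East component: ΔE = −sin λ·ΔX + cos λ·ΔY = −(0.536765)(-448.2) + (0.843732)(-540.3) = -215.29 m.
1° of latitude spans πR/180 = 111195 m; at latitude φ, 1° of longitude spans that × cos φ = 60696.0 m, so Δλ = -215.29 / 60696.0 × 3600 = -12.769″.

Δλ = -12.8″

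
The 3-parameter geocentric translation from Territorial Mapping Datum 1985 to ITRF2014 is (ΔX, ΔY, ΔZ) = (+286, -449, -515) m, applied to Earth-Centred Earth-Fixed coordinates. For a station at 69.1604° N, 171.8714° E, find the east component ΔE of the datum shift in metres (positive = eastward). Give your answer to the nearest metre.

The local east axis at (φ, λ) is (−sin λ, cos λ, 0), so ΔE = −sin(171.8714°)·286 + cos(171.8714°)·(-449) = 404.05 m.

ΔE = 404 m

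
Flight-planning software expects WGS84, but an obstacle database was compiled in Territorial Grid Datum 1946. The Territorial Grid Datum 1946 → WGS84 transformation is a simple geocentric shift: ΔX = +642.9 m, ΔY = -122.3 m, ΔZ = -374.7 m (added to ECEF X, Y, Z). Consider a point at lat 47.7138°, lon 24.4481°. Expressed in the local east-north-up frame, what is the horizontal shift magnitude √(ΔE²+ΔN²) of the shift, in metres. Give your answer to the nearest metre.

At φ = 47.7138°, λ = 24.4481°: sin φ = 0.739793, cos φ = 0.672834, sin λ = 0.413869, cos λ = 0.910337.
ΔE = −sin λ·ΔX + cos λ·ΔY = −(0.413869)·(642.9) + (0.910337)·(-122.3) = -377.41 m.
ΔN = −sin φ cos λ·ΔX − sin φ sin λ·ΔY + cos φ·ΔZ = −(0.739793)(0.910337)(642.9) − (0.739793)(0.413869)(-122.3) + (0.672834)(-374.7) = -647.63 m.
Horizontal magnitude = √(ΔE² + ΔN²) = √((-377.41)² + (-647.63)²) = 749.58 m.

750 m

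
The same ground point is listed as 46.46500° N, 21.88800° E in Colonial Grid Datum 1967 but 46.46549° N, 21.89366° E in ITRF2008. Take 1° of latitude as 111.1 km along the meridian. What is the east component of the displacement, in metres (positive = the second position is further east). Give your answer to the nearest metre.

Δφ = 46.46549° − 46.46500° = +0.00049°; Δλ = 21.89366° − 21.88800° = +0.00566°.
ΔN = Δφ × 111100 = 54.4 m; ΔE = Δλ × 111100 × cos(46.46500°) = +0.00566 × 111100 × 0.688798 = 433.1 m.

ΔE = 433 m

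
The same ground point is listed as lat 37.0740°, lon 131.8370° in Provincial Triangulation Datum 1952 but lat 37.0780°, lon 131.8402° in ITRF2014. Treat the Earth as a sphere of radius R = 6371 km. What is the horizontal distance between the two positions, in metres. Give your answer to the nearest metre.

528 m

Δφ = 37.0780° − 37.0740° = +0.0040°; Δλ = 131.8402° − 131.8370° = +0.0032°.
1° along a meridian = πR/180 = 111195 m.
ΔN = Δφ × 111195 = 444.8 m; ΔE = Δλ × 111195 × cos(37.0740°) = +0.0032 × 111195 × 0.797858 = 283.9 m.
Distance = √(ΔE² + ΔN²) = √(283.9² + 444.8²) = 527.7 m.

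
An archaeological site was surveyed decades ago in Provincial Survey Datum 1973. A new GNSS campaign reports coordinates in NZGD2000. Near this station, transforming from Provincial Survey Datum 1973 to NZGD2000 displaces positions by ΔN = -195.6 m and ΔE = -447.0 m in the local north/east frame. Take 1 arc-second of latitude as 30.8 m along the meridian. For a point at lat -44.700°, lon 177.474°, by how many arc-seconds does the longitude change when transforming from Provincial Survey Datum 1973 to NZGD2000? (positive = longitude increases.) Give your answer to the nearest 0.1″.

Δλ = -20.4″

At latitude -44.700°, cos φ = 0.710799.
1″ of longitude at this latitude = 30.80 × cos φ = 21.8926 m, so Δλ = -447.0 / 21.8926 = -20.418″.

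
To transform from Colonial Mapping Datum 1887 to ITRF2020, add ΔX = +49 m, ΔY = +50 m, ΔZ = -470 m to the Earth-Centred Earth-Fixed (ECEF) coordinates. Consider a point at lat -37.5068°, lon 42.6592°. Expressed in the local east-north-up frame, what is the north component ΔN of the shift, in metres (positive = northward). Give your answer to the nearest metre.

ΔN = -330 m

At φ = -37.5068°, λ = 42.6592°: sin φ = -0.608856, cos φ = 0.793281, sin λ = 0.677636, cos λ = 0.735397.
ΔN = −sin φ cos λ·ΔX − sin φ sin λ·ΔY + cos φ·ΔZ = −(-0.608856)(0.735397)(49) − (-0.608856)(0.677636)(50) + (0.793281)(-470) = -330.27 m.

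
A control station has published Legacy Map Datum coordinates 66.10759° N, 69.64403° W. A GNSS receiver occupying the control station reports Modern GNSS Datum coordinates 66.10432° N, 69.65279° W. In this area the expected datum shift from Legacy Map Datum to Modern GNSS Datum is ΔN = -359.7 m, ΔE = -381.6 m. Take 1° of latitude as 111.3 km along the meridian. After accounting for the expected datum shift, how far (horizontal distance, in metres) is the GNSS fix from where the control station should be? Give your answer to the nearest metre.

14 m

Observed coordinate differences: Δφ = -0.00327°, Δλ = -0.00876°.
Converting to metres (1° lat = 111300 m, cos φ = 0.405020): observed ΔN = -364.0 m, observed ΔE = -394.9 m.
Subtracting the expected shift leaves a residual of -364.0 − (-359.7) = -4.3 m north and -394.9 − (-381.6) = -13.3 m east.
Residual distance = √((-4.3)² + (-13.3)²) = 14.0 m.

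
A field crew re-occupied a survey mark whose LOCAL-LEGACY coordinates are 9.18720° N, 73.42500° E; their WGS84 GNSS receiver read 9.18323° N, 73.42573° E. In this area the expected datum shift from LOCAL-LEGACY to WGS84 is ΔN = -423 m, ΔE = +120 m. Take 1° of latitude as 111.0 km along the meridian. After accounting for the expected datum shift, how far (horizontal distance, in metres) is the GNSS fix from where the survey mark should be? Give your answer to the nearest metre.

44 m

Observed coordinate differences: Δφ = -0.00397°, Δλ = +0.00073°.
Converting to metres (1° lat = 111000 m, cos φ = 0.987172): observed ΔN = -440.7 m, observed ΔE = 80.0 m.
Subtracting the expected shift leaves a residual of -440.7 − (-423) = -17.7 m north and 80.0 − (120) = -40.0 m east.
Residual distance = √((-17.7)² + (-40.0)²) = 43.7 m.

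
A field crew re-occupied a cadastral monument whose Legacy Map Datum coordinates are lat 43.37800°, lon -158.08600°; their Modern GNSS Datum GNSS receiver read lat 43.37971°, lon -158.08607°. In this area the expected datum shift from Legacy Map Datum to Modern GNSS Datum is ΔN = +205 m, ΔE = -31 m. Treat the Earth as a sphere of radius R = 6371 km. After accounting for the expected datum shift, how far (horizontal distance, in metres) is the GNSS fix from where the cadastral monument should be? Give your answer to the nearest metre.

29 m

Observed coordinate differences: Δφ = +0.00171°, Δλ = -0.00007°.
Converting to metres (1° lat = 111195 m, cos φ = 0.726838): observed ΔN = 190.1 m, observed ΔE = -5.7 m.
Subtracting the expected shift leaves a residual of 190.1 − (205) = -14.9 m north and -5.7 − (-31) = 25.3 m east.
Residual distance = √((-14.9)² + 25.3²) = 29.4 m.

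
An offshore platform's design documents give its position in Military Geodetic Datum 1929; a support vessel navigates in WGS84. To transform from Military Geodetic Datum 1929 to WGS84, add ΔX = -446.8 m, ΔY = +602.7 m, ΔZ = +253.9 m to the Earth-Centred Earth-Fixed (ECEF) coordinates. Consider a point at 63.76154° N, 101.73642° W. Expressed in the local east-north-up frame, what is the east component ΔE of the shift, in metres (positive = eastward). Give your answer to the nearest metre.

ΔE = -560 m

The local east axis at (φ, λ) is (−sin λ, cos λ, 0), so ΔE = −sin(-101.73642°)·(-446.8) + cos(-101.73642°)·602.7 = -560.05 m.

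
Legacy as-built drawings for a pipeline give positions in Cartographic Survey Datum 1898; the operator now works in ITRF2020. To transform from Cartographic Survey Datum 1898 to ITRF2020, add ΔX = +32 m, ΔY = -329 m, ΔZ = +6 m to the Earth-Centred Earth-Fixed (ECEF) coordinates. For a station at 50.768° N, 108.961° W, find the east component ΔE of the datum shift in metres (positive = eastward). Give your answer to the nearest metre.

The local east axis at (φ, λ) is (−sin λ, cos λ, 0), so ΔE = −sin(-108.961°)·32 + cos(-108.961°)·(-329) = 137.16 m.

ΔE = 137 m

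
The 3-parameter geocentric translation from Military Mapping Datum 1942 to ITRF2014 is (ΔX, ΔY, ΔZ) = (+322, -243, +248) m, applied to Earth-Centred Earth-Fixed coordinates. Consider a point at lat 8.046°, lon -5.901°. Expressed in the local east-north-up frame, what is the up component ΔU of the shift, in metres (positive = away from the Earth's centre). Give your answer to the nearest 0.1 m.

ΔU = 376.6 m

The local up (radial) axis is (cos φ cos λ, cos φ sin λ, sin φ), giving ΔU = 317.141 + 24.737 + 34.712 = 376.59 m.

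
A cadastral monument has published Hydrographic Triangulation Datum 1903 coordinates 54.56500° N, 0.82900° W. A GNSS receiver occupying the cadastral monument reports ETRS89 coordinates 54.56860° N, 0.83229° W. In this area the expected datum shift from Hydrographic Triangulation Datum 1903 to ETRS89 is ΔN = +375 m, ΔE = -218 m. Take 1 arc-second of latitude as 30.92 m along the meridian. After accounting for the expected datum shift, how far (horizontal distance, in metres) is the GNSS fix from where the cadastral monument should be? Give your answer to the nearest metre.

26 m

Observed coordinate differences: Δφ = +0.00360°, Δλ = -0.00329°.
Converting to metres (1° lat = 111312 m, cos φ = 0.579779): observed ΔN = 400.7 m, observed ΔE = -212.3 m.
Subtracting the expected shift leaves a residual of 400.7 − (375) = 25.7 m north and -212.3 − (-218) = 5.7 m east.
Residual distance = √(25.7² + 5.7²) = 26.3 m.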